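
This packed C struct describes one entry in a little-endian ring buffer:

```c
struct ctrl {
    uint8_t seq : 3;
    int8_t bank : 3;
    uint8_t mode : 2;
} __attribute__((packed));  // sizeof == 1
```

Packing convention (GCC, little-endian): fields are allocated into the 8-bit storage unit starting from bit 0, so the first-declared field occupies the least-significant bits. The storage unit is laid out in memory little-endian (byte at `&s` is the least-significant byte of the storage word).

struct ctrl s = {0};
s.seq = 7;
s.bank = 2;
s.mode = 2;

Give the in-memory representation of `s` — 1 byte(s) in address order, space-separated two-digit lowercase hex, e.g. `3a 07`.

97

[0+:3] seq=7 & 0x7 = 0x7; word=0x07
[3+:3] bank=2 & 0x7 = 0x2; word=0x17
[6+:2] mode=2 & 0x3 = 0x2; word=0x97
word = 0x97 → little-endian bytes:
  [0]=0x97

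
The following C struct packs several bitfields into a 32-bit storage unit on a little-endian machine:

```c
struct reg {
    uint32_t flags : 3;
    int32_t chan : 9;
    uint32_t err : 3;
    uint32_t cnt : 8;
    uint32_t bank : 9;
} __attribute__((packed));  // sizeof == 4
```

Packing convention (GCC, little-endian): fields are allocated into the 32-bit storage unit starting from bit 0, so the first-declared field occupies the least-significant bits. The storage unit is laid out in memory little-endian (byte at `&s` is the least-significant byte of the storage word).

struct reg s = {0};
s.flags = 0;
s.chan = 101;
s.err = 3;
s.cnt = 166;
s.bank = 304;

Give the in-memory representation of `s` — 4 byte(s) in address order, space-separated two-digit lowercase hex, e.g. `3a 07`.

28 33 53 98

[0+:3] flags=0 & 0x7 = 0x0; word=0x00000000
[3+:9] chan=101 & 0x1ff = 0x65; word=0x00000328
[12+:3] err=3 & 0x7 = 0x3; word=0x00003328
[15+:8] cnt=166 & 0xff = 0xa6; word=0x00533328
[23+:9] bank=304 & 0x1ff = 0x130; word=0x98533328
word = 0x98533328 → little-endian bytes:
  [0]=0x28  [1]=0x33  [2]=0x53  [3]=0x98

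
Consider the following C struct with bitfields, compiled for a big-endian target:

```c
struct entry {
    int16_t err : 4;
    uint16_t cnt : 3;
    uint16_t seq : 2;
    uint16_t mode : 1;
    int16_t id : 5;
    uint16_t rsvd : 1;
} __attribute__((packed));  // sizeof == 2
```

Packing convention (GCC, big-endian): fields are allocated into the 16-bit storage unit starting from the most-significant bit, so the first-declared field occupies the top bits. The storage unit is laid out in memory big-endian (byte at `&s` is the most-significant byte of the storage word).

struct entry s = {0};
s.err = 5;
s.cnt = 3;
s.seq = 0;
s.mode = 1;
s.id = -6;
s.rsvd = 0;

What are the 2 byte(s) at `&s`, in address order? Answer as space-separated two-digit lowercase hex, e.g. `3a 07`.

err (4b) val=5 bits=0x5 at bit 12: 0x5000
cnt (3b) val=3 bits=0x3 at bit 9: 0x5600
seq (2b) val=0 bits=0x0 at bit 7: 0x5600
mode (1b) val=1 bits=0x1 at bit 6: 0x5640
id (5b) val=-6 bits=0x1a at bit 1: 0x5674
rsvd (1b) val=0 bits=0x0 at bit 0: 0x5674
word = 0x5674 → big-endian bytes:
  [0]=0x56  [1]=0x74

56 74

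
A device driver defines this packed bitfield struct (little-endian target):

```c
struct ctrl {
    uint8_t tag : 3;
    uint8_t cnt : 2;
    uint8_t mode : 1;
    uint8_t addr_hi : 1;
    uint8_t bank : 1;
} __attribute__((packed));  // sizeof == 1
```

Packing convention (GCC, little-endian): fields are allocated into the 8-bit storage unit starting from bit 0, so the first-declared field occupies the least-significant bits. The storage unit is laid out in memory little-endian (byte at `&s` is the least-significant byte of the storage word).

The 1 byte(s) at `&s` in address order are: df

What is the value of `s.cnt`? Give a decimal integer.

[0]=0xdf (little-endian) → word 0xdf
tag [0+:3] = (word>>0) & 0x7 = 7
cnt [3+:2] = (word>>3) & 0x3 = 3  ←
mode [5+:1] = (word>>5) & 0x1 = 0
addr_hi [6+:1] = (word>>6) & 0x1 = 1
bank [7+:1] = (word>>7) & 0x1 = 1

3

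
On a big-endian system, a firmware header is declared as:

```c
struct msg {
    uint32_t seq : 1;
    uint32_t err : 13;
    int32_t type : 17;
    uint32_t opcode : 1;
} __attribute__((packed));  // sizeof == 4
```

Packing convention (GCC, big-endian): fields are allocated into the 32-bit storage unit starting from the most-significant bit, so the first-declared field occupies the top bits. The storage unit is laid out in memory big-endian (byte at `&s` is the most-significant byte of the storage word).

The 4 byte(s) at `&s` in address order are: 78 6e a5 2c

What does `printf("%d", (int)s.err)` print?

7707

[0]=0x78 [1]=0x6e [2]=0xa5 [3]=0x2c (big-endian) → word 0x786ea52c
seq:1 @ bit 31 → (0x786ea52c>>31)&0x1 = 0x0
err:13 @ bit 18 → (0x786ea52c>>18)&0x1fff = 0x1e1b  ←
type:17 @ bit 1 → (0x786ea52c>>1)&0x1ffff = 0x15296
opcode:1 @ bit 0 → (0x786ea52c>>0)&0x1 = 0x0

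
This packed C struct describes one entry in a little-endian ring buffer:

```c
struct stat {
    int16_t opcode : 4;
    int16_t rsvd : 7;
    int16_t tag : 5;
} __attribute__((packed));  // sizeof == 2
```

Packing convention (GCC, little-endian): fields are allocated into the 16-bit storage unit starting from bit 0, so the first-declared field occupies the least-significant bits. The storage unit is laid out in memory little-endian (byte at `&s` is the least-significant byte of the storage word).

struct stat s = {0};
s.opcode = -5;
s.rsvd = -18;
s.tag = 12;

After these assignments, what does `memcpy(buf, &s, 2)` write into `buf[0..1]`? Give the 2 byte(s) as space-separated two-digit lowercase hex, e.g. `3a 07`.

opcode (4b) val=-5 bits=0xb at bit 0: 0x000b
rsvd (7b) val=-18 bits=0x6e at bit 4: 0x06eb
tag (5b) val=12 bits=0xc at bit 11: 0x66eb
word = 0x66eb → little-endian bytes:
  [0]=0xeb  [1]=0x66

eb 66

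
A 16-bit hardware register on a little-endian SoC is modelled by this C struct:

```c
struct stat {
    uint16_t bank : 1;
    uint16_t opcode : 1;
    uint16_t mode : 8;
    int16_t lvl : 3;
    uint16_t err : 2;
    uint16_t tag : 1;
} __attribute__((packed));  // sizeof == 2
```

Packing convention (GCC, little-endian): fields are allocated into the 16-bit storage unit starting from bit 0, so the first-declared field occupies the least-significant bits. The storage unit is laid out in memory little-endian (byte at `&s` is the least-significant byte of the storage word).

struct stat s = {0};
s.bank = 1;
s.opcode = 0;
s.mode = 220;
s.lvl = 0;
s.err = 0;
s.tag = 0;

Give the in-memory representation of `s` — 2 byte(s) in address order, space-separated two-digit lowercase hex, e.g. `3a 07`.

[0+:1] bank=1 & 0x1 = 0x1; word=0x0001
[1+:1] opcode=0 & 0x1 = 0x0; word=0x0001
[2+:8] mode=220 & 0xff = 0xdc; word=0x0371
[10+:3] lvl=0 & 0x7 = 0x0; word=0x0371
[13+:2] err=0 & 0x3 = 0x0; word=0x0371
[15+:1] tag=0 & 0x1 = 0x0; word=0x0371
word = 0x0371 → little-endian bytes:
  [0]=0x71  [1]=0x03

71 03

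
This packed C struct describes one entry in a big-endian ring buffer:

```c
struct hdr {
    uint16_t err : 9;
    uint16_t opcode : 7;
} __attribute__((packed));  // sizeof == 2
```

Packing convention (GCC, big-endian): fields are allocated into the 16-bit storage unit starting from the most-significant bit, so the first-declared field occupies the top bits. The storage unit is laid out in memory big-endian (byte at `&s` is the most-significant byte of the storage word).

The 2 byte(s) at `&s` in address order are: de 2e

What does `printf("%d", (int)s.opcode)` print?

[0]=0xde [1]=0x2e (big-endian) → word 0xde2e
err:9 @ bit 7 → (0xde2e>>7)&0x1ff = 0x1bc
opcode:7 @ bit 0 → (0xde2e>>0)&0x7f = 0x2e  ←

46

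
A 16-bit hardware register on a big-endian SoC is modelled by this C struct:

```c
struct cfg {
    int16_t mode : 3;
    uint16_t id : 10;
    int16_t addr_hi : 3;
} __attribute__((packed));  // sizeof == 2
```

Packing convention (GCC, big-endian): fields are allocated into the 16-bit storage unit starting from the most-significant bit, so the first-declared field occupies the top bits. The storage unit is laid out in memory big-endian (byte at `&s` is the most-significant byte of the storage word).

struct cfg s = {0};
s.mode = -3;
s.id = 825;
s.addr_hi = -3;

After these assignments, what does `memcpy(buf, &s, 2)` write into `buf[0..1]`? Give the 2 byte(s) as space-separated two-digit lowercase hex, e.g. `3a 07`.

mode:3 = -3 → 0x5 << 13 → word 0xa000
id:10 = 825 → 0x339 << 3 → word 0xb9c8
addr_hi:3 = -3 → 0x5 << 0 → word 0xb9cd
word = 0xb9cd → big-endian bytes:
  [0]=0xb9  [1]=0xcd

b9 cd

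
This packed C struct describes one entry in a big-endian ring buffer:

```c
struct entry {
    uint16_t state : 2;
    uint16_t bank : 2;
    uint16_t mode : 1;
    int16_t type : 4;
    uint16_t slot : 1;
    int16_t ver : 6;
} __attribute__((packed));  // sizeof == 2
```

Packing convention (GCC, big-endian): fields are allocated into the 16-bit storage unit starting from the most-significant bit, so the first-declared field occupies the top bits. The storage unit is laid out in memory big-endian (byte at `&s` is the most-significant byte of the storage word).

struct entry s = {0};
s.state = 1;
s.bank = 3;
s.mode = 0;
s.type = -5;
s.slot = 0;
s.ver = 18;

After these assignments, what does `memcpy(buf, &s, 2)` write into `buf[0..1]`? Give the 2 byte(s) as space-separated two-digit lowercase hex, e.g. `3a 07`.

75 92

state:2 = 1 → 0x1 << 14 → word 0x4000
bank:2 = 3 → 0x3 << 12 → word 0x7000
mode:1 = 0 → 0x0 << 11 → word 0x7000
type:4 = -5 → 0xb << 7 → word 0x7580
slot:1 = 0 → 0x0 << 6 → word 0x7580
ver:6 = 18 → 0x12 << 0 → word 0x7592
word = 0x7592 → big-endian bytes:
  [0]=0x75  [1]=0x92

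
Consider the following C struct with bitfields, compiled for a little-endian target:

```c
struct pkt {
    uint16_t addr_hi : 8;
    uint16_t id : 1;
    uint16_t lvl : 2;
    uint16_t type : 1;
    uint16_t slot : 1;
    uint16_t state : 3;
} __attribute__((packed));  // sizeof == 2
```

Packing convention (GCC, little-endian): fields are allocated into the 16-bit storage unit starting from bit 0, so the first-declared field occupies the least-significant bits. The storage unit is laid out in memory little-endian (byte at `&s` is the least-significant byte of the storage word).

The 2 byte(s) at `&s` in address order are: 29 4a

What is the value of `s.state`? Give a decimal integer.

[0]=0x29 [1]=0x4a (little-endian) → word 0x4a29
addr_hi [0+:8] = (word>>0) & 0xff = 41
id [8+:1] = (word>>8) & 0x1 = 0
lvl [9+:2] = (word>>9) & 0x3 = 1
type [11+:1] = (word>>11) & 0x1 = 1
slot [12+:1] = (word>>12) & 0x1 = 0
state [13+:3] = (word>>13) & 0x7 = 2  ←

2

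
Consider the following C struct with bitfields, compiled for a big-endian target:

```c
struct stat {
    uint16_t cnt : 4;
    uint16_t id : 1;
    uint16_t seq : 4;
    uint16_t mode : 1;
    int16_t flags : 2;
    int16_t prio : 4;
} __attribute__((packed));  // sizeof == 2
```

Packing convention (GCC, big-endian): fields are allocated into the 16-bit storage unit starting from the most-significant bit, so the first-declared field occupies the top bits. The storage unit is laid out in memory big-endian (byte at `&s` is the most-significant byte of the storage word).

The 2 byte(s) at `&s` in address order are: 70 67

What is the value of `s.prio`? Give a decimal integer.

7

[0]=0x70 [1]=0x67 (big-endian) → word 0x7067
cnt [12+:4] = (word>>12) & 0xf = 7
id [11+:1] = (word>>11) & 0x1 = 0
seq [7+:4] = (word>>7) & 0xf = 0
mode [6+:1] = (word>>6) & 0x1 = 1
flags [4+:2] = (word>>4) & 0x3 = 2
prio [0+:4] = (word>>0) & 0xf = 7  ←
prio signed 4b, MSB=0: value = 7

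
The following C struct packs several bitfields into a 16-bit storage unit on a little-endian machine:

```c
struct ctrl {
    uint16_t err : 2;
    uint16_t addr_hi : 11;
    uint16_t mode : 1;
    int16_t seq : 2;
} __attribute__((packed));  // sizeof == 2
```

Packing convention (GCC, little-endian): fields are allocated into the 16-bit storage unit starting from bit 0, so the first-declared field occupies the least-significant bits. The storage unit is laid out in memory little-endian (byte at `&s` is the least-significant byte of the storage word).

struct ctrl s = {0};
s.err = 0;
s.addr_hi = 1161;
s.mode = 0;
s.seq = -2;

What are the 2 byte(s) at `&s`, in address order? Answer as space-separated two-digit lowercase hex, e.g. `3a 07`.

err:2 = 0 → 0x0 << 0 → word 0x0000
addr_hi:11 = 1161 → 0x489 << 2 → word 0x1224
mode:1 = 0 → 0x0 << 13 → word 0x1224
seq:2 = -2 → 0x2 << 14 → word 0x9224
word = 0x9224 → little-endian bytes:
  [0]=0x24  [1]=0x92

24 92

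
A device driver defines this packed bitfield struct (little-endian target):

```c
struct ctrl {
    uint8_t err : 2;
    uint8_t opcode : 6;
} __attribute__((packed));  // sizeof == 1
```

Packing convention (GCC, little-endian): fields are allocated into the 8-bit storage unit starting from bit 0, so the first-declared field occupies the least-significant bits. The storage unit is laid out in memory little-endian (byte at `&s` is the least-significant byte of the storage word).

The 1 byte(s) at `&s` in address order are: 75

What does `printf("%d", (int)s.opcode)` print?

29

[0]=0x75 (little-endian) → word 0x75
err:2 @ bit 0 → (0x75>>0)&0x3 = 0x1
opcode:6 @ bit 2 → (0x75>>2)&0x3f = 0x1d  ←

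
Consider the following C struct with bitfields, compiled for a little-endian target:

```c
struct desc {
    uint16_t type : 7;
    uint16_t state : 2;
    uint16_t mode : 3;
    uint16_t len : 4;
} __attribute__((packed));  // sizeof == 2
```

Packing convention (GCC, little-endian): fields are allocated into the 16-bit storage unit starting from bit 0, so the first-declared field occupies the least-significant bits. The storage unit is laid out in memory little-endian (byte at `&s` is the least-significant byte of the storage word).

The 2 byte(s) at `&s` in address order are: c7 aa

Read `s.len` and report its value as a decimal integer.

[0]=0xc7 [1]=0xaa (little-endian) → word 0xaac7
type:7 @ bit 0 → (0xaac7>>0)&0x7f = 0x47
state:2 @ bit 7 → (0xaac7>>7)&0x3 = 0x1
mode:3 @ bit 9 → (0xaac7>>9)&0x7 = 0x5
len:4 @ bit 12 → (0xaac7>>12)&0xf = 0xa  ←

10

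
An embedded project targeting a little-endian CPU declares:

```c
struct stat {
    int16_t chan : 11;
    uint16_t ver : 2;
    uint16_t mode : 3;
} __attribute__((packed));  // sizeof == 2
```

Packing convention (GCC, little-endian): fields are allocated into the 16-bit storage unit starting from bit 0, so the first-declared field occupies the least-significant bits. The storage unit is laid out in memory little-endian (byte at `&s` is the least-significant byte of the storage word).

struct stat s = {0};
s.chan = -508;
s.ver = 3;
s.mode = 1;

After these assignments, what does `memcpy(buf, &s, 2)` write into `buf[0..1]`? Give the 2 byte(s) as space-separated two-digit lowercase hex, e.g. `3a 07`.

04 3e

chan:11 = -508 → 0x604 << 0 → word 0x0604
ver:2 = 3 → 0x3 << 11 → word 0x1e04
mode:3 = 1 → 0x1 << 13 → word 0x3e04
word = 0x3e04 → little-endian bytes:
  [0]=0x04  [1]=0x3e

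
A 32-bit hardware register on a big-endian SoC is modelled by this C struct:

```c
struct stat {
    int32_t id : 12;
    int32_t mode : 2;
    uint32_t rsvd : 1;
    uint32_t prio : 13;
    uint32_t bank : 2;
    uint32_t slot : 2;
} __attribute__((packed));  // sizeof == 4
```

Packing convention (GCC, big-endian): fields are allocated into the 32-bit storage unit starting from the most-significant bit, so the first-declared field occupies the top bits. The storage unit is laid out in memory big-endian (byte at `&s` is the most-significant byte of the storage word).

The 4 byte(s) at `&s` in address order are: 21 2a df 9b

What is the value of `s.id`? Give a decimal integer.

530

[0]=0x21 [1]=0x2a [2]=0xdf [3]=0x9b (big-endian) → word 0x212adf9b
id [20+:12] = (word>>20) & 0xfff = 530  ←
mode [18+:2] = (word>>18) & 0x3 = 2
rsvd [17+:1] = (word>>17) & 0x1 = 1
prio [4+:13] = (word>>4) & 0x1fff = 3577
bank [2+:2] = (word>>2) & 0x3 = 2
slot [0+:2] = (word>>0) & 0x3 = 3
id signed 12b, MSB=0: value = 530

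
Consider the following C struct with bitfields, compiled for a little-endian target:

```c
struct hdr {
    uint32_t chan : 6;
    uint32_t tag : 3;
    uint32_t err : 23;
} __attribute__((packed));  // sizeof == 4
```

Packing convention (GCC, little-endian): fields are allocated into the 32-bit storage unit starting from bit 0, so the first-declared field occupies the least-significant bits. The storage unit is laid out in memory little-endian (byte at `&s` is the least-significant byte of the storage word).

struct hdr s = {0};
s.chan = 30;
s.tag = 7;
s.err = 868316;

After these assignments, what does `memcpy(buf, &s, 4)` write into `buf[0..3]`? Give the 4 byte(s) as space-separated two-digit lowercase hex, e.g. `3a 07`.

de b9 7f 1a

chan:6 = 30 → 0x1e << 0 → word 0x0000001e
tag:3 = 7 → 0x7 << 6 → word 0x000001de
err:23 = 868316 → 0xd3fdc << 9 → word 0x1a7fb9de
word = 0x1a7fb9de → little-endian bytes:
  [0]=0xde  [1]=0xb9  [2]=0x7f  [3]=0x1a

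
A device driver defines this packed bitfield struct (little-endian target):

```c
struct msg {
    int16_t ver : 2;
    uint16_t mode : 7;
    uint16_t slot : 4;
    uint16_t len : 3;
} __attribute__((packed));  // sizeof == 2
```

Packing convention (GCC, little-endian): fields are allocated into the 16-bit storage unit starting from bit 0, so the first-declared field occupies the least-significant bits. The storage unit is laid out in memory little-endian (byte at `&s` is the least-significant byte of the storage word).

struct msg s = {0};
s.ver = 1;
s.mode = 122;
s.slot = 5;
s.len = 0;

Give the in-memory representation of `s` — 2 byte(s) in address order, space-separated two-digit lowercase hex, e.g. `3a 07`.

e9 0b

ver (2b) val=1 bits=0x1 at bit 0: 0x0001
mode (7b) val=122 bits=0x7a at bit 2: 0x01e9
slot (4b) val=5 bits=0x5 at bit 9: 0x0be9
len (3b) val=0 bits=0x0 at bit 13: 0x0be9
word = 0x0be9 → little-endian bytes:
  [0]=0xe9  [1]=0x0b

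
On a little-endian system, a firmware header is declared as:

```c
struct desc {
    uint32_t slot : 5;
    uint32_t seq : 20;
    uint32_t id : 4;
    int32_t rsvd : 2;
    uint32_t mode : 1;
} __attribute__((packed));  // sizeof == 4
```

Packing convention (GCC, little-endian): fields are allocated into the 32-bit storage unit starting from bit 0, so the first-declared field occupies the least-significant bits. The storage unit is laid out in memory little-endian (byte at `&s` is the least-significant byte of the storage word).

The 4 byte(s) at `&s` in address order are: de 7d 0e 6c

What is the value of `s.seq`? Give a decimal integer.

[0]=0xde [1]=0x7d [2]=0x0e [3]=0x6c (little-endian) → word 0x6c0e7dde
slot [0+:5] = (word>>0) & 0x1f = 30
seq [5+:20] = (word>>5) & 0xfffff = 29678  ←
id [25+:4] = (word>>25) & 0xf = 6
rsvd [29+:2] = (word>>29) & 0x3 = 3
mode [31+:1] = (word>>31) & 0x1 = 0

29678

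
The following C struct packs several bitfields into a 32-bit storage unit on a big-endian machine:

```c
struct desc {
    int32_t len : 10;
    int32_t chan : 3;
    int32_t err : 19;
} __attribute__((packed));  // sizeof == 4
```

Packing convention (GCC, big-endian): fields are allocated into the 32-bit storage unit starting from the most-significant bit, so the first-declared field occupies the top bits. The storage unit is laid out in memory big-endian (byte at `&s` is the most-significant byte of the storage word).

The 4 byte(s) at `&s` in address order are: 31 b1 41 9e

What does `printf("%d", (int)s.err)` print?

[0]=0x31 [1]=0xb1 [2]=0x41 [3]=0x9e (big-endian) → word 0x31b1419e
len [22+:10] = (word>>22) & 0x3ff = 198
chan [19+:3] = (word>>19) & 0x7 = 6
err [0+:19] = (word>>0) & 0x7ffff = 82334  ←
err signed 19b, MSB=0: value = 82334

82334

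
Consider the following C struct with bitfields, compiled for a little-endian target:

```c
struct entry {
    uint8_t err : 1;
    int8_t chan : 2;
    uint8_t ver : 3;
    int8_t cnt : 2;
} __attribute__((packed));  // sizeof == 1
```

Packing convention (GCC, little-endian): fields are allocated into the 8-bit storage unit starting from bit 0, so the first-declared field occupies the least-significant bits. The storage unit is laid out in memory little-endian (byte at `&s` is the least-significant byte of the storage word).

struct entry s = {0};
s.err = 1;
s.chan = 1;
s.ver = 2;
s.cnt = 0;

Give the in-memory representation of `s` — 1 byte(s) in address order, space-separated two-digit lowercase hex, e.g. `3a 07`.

[0+:1] err=1 & 0x1 = 0x1; word=0x01
[1+:2] chan=1 & 0x3 = 0x1; word=0x03
[3+:3] ver=2 & 0x7 = 0x2; word=0x13
[6+:2] cnt=0 & 0x3 = 0x0; word=0x13
word = 0x13 → little-endian bytes:
  [0]=0x13

13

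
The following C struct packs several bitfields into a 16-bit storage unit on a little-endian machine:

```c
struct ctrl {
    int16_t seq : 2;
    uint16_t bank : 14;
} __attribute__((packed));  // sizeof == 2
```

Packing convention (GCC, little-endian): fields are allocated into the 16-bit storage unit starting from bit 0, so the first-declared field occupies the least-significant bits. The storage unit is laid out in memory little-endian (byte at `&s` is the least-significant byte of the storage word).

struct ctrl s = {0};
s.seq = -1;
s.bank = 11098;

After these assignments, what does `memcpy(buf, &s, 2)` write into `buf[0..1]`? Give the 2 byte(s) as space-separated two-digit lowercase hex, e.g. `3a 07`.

6b ad

[0+:2] seq=-1 & 0x3 = 0x3; word=0x0003
[2+:14] bank=11098 & 0x3fff = 0x2b5a; word=0xad6b
word = 0xad6b → little-endian bytes:
  [0]=0x6b  [1]=0xad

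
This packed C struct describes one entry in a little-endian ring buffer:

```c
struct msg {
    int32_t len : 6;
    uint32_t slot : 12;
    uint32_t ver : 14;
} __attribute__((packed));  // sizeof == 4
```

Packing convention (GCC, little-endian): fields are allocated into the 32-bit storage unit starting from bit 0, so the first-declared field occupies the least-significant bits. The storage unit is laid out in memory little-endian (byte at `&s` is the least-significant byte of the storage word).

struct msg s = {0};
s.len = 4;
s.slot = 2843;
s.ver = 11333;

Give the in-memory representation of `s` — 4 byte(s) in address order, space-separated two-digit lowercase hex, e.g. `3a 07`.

c4 c6 16 b1

len:6 = 4 → 0x4 << 0 → word 0x00000004
slot:12 = 2843 → 0xb1b << 6 → word 0x0002c6c4
ver:14 = 11333 → 0x2c45 << 18 → word 0xb116c6c4
word = 0xb116c6c4 → little-endian bytes:
  [0]=0xc4  [1]=0xc6  [2]=0x16  [3]=0xb1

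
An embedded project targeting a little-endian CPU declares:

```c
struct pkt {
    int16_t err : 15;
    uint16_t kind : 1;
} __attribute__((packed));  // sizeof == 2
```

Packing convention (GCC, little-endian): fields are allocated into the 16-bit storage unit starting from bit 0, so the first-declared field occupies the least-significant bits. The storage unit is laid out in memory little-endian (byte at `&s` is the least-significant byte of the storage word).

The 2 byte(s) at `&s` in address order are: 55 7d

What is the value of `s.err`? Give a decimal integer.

-683

[0]=0x55 [1]=0x7d (little-endian) → word 0x7d55
err:15 @ bit 0 → (0x7d55>>0)&0x7fff = 0x7d55  ←
kind:1 @ bit 15 → (0x7d55>>15)&0x1 = 0x0
err signed 15b, MSB=1: 32085 - 32768 = -683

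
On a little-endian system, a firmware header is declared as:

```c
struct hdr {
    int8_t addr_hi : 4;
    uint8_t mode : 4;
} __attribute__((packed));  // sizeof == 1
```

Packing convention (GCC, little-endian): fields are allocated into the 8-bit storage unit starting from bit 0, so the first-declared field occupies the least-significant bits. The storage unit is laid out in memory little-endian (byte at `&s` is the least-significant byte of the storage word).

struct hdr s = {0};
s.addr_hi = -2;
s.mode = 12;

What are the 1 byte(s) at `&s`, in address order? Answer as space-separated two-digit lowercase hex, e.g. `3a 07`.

ce

addr_hi:4 = -2 → 0xe << 0 → word 0x0e
mode:4 = 12 → 0xc << 4 → word 0xce
word = 0xce → little-endian bytes:
  [0]=0xce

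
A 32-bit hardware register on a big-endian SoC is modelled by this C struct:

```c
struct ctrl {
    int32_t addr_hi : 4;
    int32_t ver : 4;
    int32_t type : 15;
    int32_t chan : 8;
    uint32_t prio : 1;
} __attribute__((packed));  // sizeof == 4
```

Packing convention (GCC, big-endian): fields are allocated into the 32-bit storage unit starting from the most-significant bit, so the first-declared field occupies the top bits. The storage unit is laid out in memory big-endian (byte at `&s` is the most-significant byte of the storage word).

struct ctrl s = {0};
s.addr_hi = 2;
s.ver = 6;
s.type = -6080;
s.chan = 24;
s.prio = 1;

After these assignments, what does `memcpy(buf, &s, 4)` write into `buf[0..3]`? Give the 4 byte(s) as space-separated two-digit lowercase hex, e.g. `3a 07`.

26 d0 80 31

[28+:4] addr_hi=2 & 0xf = 0x2; word=0x20000000
[24+:4] ver=6 & 0xf = 0x6; word=0x26000000
[9+:15] type=-6080 & 0x7fff = 0x6840; word=0x26d08000
[1+:8] chan=24 & 0xff = 0x18; word=0x26d08030
[0+:1] prio=1 & 0x1 = 0x1; word=0x26d08031
word = 0x26d08031 → big-endian bytes:
  [0]=0x26  [1]=0xd0  [2]=0x80  [3]=0x31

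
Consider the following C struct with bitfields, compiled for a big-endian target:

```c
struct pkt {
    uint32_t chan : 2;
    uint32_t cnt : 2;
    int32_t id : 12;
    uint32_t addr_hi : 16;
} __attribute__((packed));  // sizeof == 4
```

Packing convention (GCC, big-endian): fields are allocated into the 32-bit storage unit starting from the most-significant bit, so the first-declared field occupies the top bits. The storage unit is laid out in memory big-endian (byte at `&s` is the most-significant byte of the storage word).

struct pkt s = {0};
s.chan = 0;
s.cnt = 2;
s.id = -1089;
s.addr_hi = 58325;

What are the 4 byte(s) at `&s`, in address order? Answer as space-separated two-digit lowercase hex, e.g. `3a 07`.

[30+:2] chan=0 & 0x3 = 0x0; word=0x00000000
[28+:2] cnt=2 & 0x3 = 0x2; word=0x20000000
[16+:12] id=-1089 & 0xfff = 0xbbf; word=0x2bbf0000
[0+:16] addr_hi=58325 & 0xffff = 0xe3d5; word=0x2bbfe3d5
word = 0x2bbfe3d5 → big-endian bytes:
  [0]=0x2b  [1]=0xbf  [2]=0xe3  [3]=0xd5

2b bf e3 d5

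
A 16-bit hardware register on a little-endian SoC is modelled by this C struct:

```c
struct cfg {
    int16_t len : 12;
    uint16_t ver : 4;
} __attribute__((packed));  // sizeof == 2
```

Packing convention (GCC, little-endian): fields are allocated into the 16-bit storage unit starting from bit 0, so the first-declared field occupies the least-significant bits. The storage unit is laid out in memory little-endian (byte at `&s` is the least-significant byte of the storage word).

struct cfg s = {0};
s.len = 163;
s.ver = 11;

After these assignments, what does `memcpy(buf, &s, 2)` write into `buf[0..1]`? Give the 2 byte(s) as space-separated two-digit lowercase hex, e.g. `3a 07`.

a3 b0

len (12b) val=163 bits=0xa3 at bit 0: 0x00a3
ver (4b) val=11 bits=0xb at bit 12: 0xb0a3
word = 0xb0a3 → little-endian bytes:
  [0]=0xa3  [1]=0xb0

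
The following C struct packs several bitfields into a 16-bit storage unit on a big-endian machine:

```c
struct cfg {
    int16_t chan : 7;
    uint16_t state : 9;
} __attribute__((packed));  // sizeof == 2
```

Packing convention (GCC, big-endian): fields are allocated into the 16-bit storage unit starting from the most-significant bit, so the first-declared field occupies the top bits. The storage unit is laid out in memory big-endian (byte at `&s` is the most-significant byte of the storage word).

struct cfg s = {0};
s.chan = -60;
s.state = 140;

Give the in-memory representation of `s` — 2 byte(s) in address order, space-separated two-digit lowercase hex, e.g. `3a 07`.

88 8c

chan (7b) val=-60 bits=0x44 at bit 9: 0x8800
state (9b) val=140 bits=0x8c at bit 0: 0x888c
word = 0x888c → big-endian bytes:
  [0]=0x88  [1]=0x8c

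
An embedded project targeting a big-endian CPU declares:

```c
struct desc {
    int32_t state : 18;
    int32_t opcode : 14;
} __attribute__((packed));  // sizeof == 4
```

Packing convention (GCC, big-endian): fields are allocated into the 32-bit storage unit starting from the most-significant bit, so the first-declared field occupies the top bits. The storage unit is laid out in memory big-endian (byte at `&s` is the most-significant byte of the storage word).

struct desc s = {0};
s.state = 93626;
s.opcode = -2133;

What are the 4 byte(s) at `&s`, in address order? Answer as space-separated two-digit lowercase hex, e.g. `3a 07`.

[14+:18] state=93626 & 0x3ffff = 0x16dba; word=0x5b6e8000
[0+:14] opcode=-2133 & 0x3fff = 0x37ab; word=0x5b6eb7ab
word = 0x5b6eb7ab → big-endian bytes:
  [0]=0x5b  [1]=0x6e  [2]=0xb7  [3]=0xab

5b 6e b7 ab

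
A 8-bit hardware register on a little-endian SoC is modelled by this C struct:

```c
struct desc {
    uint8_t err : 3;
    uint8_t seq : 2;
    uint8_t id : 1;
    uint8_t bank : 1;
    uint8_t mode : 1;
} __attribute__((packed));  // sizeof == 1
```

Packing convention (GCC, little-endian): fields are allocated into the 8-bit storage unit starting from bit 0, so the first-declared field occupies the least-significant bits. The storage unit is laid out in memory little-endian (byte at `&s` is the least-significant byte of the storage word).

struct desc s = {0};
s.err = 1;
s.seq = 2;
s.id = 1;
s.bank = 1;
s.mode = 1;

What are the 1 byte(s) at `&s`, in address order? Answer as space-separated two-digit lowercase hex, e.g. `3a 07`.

f1

err:3 = 1 → 0x1 << 0 → word 0x01
seq:2 = 2 → 0x2 << 3 → word 0x11
id:1 = 1 → 0x1 << 5 → word 0x31
bank:1 = 1 → 0x1 << 6 → word 0x71
mode:1 = 1 → 0x1 << 7 → word 0xf1
word = 0xf1 → little-endian bytes:
  [0]=0xf1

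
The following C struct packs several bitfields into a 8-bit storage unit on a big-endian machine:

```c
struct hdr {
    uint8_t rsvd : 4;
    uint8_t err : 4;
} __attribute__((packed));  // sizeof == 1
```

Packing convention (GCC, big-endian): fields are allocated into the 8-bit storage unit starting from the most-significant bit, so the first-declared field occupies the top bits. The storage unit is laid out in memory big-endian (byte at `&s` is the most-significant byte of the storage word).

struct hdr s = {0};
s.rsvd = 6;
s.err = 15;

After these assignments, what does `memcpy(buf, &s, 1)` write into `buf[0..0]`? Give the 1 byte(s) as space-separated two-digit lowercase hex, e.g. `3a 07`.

6f

[4+:4] rsvd=6 & 0xf = 0x6; word=0x60
[0+:4] err=15 & 0xf = 0xf; word=0x6f
word = 0x6f → big-endian bytes:
  [0]=0x6f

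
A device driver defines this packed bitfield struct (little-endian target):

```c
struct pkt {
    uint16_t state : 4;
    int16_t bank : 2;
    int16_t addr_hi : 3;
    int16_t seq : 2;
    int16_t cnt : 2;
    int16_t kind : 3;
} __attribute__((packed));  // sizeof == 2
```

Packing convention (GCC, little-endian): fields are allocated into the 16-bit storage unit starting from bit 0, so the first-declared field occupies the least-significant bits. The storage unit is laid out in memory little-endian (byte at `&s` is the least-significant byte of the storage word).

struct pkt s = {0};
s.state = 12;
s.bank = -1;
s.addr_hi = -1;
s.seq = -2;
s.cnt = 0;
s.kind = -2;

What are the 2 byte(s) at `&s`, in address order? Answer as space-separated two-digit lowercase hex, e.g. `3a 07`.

state:4 = 12 → 0xc << 0 → word 0x000c
bank:2 = -1 → 0x3 << 4 → word 0x003c
addr_hi:3 = -1 → 0x7 << 6 → word 0x01fc
seq:2 = -2 → 0x2 << 9 → word 0x05fc
cnt:2 = 0 → 0x0 << 11 → word 0x05fc
kind:3 = -2 → 0x6 << 13 → word 0xc5fc
word = 0xc5fc → little-endian bytes:
  [0]=0xfc  [1]=0xc5

fc c5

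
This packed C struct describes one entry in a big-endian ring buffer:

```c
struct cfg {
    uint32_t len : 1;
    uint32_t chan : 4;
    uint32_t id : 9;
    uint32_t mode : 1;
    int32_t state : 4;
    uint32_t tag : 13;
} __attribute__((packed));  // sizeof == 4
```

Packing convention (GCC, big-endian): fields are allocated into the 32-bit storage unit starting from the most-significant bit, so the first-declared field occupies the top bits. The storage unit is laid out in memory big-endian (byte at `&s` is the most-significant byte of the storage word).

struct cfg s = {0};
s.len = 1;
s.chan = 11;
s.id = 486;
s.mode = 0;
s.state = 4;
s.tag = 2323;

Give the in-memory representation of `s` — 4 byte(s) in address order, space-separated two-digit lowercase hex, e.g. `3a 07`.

len (1b) val=1 bits=0x1 at bit 31: 0x80000000
chan (4b) val=11 bits=0xb at bit 27: 0xd8000000
id (9b) val=486 bits=0x1e6 at bit 18: 0xdf980000
mode (1b) val=0 bits=0x0 at bit 17: 0xdf980000
state (4b) val=4 bits=0x4 at bit 13: 0xdf988000
tag (13b) val=2323 bits=0x913 at bit 0: 0xdf988913
word = 0xdf988913 → big-endian bytes:
  [0]=0xdf  [1]=0x98  [2]=0x89  [3]=0x13

df 98 89 13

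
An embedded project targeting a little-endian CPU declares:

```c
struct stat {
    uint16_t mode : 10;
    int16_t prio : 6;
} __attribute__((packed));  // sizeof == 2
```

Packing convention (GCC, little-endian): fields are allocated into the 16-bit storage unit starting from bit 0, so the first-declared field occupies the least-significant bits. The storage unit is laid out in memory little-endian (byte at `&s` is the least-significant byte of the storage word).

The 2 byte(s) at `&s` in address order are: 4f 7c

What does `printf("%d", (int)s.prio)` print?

[0]=0x4f [1]=0x7c (little-endian) → word 0x7c4f
mode:10 @ bit 0 → (0x7c4f>>0)&0x3ff = 0x4f
prio:6 @ bit 10 → (0x7c4f>>10)&0x3f = 0x1f  ←
prio signed 6b, MSB=0: value = 31

31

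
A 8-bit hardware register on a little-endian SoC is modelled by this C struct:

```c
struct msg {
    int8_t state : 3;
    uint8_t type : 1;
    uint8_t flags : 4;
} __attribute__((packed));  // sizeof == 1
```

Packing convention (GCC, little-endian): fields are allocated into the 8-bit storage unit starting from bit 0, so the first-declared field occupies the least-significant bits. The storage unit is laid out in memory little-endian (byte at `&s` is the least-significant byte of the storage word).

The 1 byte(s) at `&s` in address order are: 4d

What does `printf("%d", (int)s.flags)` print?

[0]=0x4d (little-endian) → word 0x4d
state [0+:3] = (word>>0) & 0x7 = 5
type [3+:1] = (word>>3) & 0x1 = 1
flags [4+:4] = (word>>4) & 0xf = 4  ←

4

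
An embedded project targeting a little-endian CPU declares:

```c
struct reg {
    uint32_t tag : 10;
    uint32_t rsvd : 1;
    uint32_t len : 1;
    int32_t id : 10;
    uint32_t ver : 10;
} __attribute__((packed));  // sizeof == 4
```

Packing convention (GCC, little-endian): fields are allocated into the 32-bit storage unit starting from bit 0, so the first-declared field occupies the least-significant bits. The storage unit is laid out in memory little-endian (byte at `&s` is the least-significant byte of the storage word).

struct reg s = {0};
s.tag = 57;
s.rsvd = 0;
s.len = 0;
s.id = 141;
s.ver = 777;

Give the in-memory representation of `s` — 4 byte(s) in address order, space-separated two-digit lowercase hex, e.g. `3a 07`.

tag:10 = 57 → 0x39 << 0 → word 0x00000039
rsvd:1 = 0 → 0x0 << 10 → word 0x00000039
len:1 = 0 → 0x0 << 11 → word 0x00000039
id:10 = 141 → 0x8d << 12 → word 0x0008d039
ver:10 = 777 → 0x309 << 22 → word 0xc248d039
word = 0xc248d039 → little-endian bytes:
  [0]=0x39  [1]=0xd0  [2]=0x48  [3]=0xc2

39 d0 48 c2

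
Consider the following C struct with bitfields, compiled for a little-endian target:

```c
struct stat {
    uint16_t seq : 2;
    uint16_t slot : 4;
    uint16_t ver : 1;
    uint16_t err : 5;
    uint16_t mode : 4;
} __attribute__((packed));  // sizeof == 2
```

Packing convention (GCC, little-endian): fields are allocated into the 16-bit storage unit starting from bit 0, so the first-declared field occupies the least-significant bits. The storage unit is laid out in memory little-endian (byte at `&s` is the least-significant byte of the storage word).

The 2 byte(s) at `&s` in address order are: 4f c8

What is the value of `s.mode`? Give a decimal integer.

[0]=0x4f [1]=0xc8 (little-endian) → word 0xc84f
seq:2 @ bit 0 → (0xc84f>>0)&0x3 = 0x3
slot:4 @ bit 2 → (0xc84f>>2)&0xf = 0x3
ver:1 @ bit 6 → (0xc84f>>6)&0x1 = 0x1
err:5 @ bit 7 → (0xc84f>>7)&0x1f = 0x10
mode:4 @ bit 12 → (0xc84f>>12)&0xf = 0xc  ←

12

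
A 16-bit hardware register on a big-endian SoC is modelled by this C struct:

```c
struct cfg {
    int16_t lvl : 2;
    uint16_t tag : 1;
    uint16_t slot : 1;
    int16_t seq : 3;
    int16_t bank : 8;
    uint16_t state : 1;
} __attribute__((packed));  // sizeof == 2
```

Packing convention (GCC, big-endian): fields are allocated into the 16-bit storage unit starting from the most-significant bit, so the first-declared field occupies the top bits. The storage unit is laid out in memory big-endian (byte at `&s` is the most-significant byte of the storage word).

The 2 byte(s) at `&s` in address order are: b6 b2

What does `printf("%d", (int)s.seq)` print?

[0]=0xb6 [1]=0xb2 (big-endian) → word 0xb6b2
lvl [14+:2] = (word>>14) & 0x3 = 2
tag [13+:1] = (word>>13) & 0x1 = 1
slot [12+:1] = (word>>12) & 0x1 = 1
seq [9+:3] = (word>>9) & 0x7 = 3  ←
bank [1+:8] = (word>>1) & 0xff = 89
state [0+:1] = (word>>0) & 0x1 = 0
seq signed 3b, MSB=0: value = 3

3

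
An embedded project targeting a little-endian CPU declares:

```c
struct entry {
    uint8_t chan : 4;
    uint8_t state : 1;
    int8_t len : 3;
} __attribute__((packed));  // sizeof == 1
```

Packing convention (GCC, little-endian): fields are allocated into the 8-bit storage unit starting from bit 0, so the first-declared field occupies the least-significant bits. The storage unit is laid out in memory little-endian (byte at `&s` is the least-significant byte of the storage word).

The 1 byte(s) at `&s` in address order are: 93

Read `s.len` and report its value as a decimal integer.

[0]=0x93 (little-endian) → word 0x93
chan:4 @ bit 0 → (0x93>>0)&0xf = 0x3
state:1 @ bit 4 → (0x93>>4)&0x1 = 0x1
len:3 @ bit 5 → (0x93>>5)&0x7 = 0x4  ←
len signed 3b, MSB=1: 4 - 8 = -4

-4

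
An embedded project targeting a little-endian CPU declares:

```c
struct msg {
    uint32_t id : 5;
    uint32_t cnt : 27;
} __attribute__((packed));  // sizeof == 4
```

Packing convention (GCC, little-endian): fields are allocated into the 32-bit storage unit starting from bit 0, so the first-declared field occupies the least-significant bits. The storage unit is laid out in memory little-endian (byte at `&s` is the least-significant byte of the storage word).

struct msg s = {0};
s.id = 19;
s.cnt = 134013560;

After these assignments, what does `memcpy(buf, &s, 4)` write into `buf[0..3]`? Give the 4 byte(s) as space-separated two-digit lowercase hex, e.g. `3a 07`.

id:5 = 19 → 0x13 << 0 → word 0x00000013
cnt:27 = 134013560 → 0x7fce278 << 5 → word 0xff9c4f13
word = 0xff9c4f13 → little-endian bytes:
  [0]=0x13  [1]=0x4f  [2]=0x9c  [3]=0xff

13 4f 9c ff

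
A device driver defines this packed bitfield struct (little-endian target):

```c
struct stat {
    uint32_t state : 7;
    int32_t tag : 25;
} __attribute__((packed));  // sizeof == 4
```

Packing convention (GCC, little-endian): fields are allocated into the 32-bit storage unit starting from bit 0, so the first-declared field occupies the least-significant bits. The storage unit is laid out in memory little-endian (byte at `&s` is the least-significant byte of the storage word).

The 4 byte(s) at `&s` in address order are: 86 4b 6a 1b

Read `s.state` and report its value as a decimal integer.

[0]=0x86 [1]=0x4b [2]=0x6a [3]=0x1b (little-endian) → word 0x1b6a4b86
state [0+:7] = (word>>0) & 0x7f = 6  ←
tag [7+:25] = (word>>7) & 0x1ffffff = 3593367

6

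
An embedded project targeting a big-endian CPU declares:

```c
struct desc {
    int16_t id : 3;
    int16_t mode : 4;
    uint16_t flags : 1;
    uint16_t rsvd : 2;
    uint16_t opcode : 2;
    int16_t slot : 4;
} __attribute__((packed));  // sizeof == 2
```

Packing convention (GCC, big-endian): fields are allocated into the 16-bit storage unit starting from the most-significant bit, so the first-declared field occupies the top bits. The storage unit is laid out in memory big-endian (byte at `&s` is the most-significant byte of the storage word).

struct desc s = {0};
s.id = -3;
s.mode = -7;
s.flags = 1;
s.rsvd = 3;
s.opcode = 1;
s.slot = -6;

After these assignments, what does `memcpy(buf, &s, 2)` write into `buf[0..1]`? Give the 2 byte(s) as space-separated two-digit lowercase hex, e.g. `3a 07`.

[13+:3] id=-3 & 0x7 = 0x5; word=0xa000
[9+:4] mode=-7 & 0xf = 0x9; word=0xb200
[8+:1] flags=1 & 0x1 = 0x1; word=0xb300
[6+:2] rsvd=3 & 0x3 = 0x3; word=0xb3c0
[4+:2] opcode=1 & 0x3 = 0x1; word=0xb3d0
[0+:4] slot=-6 & 0xf = 0xa; word=0xb3da
word = 0xb3da → big-endian bytes:
  [0]=0xb3  [1]=0xda

b3 da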